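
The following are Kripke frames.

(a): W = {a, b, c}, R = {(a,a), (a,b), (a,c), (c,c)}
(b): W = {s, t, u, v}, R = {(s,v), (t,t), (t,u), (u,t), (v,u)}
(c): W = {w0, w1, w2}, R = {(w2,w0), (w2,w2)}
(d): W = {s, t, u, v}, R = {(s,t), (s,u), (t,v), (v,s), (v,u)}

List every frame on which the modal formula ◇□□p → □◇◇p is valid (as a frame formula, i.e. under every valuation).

(b)

Frame correspondent (Sahlqvist): ∀x ∀y ∀z ((xRy ∧ xRz) → ∃w (yR²w ∧ zR²w)) — i.e. a generalized confluence (Geach) condition.
(a): fails — aRa, aRb but no w with aR²w and bR²w.
(b): condition met.
(c): fails — w2Rw0, w2Rw0 but no w with w0R²w and w0R²w.
(d): fails — sRt, sRu but no w with tR²w and uR²w.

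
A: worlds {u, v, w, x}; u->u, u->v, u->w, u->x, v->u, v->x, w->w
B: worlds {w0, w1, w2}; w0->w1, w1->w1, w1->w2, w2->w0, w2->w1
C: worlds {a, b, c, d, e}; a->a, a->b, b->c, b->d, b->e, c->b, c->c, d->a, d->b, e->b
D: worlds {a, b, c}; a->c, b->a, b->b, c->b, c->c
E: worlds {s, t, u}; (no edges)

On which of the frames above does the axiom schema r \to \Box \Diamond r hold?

This is the axiom for symmetry; its first-order frame correspondent is \forall x \forall y (Rxy \to Ryx).
A: fails — Ruw but not Rwu.
B: fails — Rw0w1 but not Rw1w0.
C: fails — Rab but not Rba.
D: fails — Rba but not Rab.
E: ✓.

E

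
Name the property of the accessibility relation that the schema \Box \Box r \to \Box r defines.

density: \forall x \forall y (Rxy \to \exists z (Rxz \wedge Rzy))

Suppose □□r→□r is valid. Take Rxy and set V(r)={w : xR²w}. Then □□r at x, so □r at x, so r at y, i.e. ∃z(Rxz∧Rzy).
The converse is a direct semantic check.
So the correspondent is density.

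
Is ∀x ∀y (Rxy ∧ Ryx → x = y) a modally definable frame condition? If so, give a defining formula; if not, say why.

Not definable by any modal formula

If a class were modally definable it would be closed under surjective bounded morphisms (Goldblatt–Thomason).
The 8-cycle (worlds a,b,c,d,e,f,g,h with a→b→c→d→e→f→g→h→a) is antisymmetric. Sending even-indexed worlds to s and odd-indexed worlds to t is a surjective bounded morphism onto the two-world frame with s↔t, which is not antisymmetric.
So no modal formula (or set of formulas) defines exactly the antisymmetric frames.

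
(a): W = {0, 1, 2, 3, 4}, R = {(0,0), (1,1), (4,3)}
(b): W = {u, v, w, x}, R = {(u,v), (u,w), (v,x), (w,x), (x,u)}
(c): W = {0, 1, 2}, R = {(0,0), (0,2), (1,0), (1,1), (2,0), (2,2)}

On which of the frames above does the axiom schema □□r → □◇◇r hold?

The schema corresponds to a generalized confluence (Geach) condition: ∀x ∀z (xRz → ∃w (xR²w ∧ zR²w)).
(a): fails — 4R3 but no w with 4R²w and 3R²w.
(b): fails — uRv but no t with uR²t and vR²t.
(c): condition met.

(c)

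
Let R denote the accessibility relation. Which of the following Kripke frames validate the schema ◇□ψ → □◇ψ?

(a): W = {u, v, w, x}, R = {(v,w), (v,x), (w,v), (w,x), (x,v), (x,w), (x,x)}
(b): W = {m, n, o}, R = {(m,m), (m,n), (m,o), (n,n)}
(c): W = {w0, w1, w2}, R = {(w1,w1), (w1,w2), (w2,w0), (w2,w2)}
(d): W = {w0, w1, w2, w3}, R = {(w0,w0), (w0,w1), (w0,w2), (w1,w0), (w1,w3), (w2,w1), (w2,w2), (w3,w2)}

This is the axiom for convergence; its first-order frame correspondent is ∀x ∀y ∀z (Rxy ∧ Rxz → ∃w (Ryw ∧ Rzw)).
(a): holds.
(b): fails — Rmn and Rmo but n and o have no common successor.
(c): fails — Rw2w0 and Rw2w0 but w0 and w0 have no common successor.
(d): fails — Rw0w1 and Rw0w2 but w1 and w2 have no common successor.
Valid on: (a).

(a)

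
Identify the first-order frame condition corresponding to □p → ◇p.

This is the D axiom.
It corresponds to seriality: ∀x ∃y Rxy.

seriality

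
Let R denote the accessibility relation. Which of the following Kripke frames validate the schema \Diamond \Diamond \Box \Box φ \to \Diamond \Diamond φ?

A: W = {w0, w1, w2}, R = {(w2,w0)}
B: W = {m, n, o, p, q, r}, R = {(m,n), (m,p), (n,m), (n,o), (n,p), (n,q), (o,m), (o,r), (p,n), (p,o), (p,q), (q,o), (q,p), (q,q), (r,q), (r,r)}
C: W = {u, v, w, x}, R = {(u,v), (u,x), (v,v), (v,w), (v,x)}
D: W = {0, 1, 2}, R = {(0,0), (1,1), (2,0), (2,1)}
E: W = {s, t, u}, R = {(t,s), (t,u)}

This is the axiom for a generalized confluence (Geach) condition; its first-order frame correspondent is \forall x \forall y (x R^2 y \to \exists w (y R^2 w \wedge x R^2 w)).
A: ✓.
B: ✓.
C: fails — uR²w but no t with wR²t and uR²t.
D: ✓.
E: ✓.

A, B, D, E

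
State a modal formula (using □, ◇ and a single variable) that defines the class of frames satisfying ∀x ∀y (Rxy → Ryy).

This is shift-reflexivity; the standard corresponding axiom is T□: □(□ψ → ψ).
Suppose □(□ψ→ψ) is valid. Take Rxy and set V(ψ)={w : Ryw}. Then at y, □ψ holds; since □(□ψ→ψ) at x, □ψ→ψ at y, so ψ at y, i.e. Ryy.

□(□ψ → ψ)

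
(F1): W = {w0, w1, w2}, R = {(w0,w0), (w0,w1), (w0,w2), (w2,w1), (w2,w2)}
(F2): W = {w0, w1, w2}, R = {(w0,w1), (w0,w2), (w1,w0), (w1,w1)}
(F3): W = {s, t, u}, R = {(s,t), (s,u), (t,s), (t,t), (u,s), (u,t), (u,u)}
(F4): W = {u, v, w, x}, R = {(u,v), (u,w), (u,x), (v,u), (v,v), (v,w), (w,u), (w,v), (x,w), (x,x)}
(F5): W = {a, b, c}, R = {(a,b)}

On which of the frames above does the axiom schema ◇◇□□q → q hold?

(F3), (F4), (F5)

This is the axiom for a generalized confluence (Geach) condition; its first-order frame correspondent is ∀x ∀y (xR²y → ∃w (yR²w ∧ x = w)).
(F1): fails — w0R²w1 but no w with w1R²w and w0=w.
(F2): fails — w1R²w2 but no w with w2R²w and w1=w.
(F3): condition met.
(F4): condition met.
(F5): condition met.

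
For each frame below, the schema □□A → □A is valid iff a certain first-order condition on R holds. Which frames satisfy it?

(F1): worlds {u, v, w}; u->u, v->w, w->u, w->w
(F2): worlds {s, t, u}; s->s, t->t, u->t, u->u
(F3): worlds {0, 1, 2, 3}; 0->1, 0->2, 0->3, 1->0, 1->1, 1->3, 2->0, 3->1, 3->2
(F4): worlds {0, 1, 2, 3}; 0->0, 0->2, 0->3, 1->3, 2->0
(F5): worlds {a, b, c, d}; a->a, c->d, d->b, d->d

This is the axiom for density; its first-order frame correspondent is ∀x ∀y (Rxy → ∃z (Rxz ∧ Rzy)).
(F1): ✓.
(F2): ✓.
(F3): fails — R32 but no z with R3z and Rz2.
(F4): fails — R13 but no z with R1z and Rz3.
(F5): ✓.

(F1), (F2), (F5)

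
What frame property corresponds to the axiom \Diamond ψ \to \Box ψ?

Suppose ◇ψ→□ψ is valid. Take Rxy, Rxz and set V(ψ)={y}. Then ◇ψ at x, so □ψ at x, so ψ at z, i.e. z=y.

partial functionality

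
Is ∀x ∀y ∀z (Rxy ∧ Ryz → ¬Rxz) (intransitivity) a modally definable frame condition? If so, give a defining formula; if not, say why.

Not definable by any modal formula

Any modally definable frame class is closed under surjective bounded morphisms.
The 5-cycle (worlds 0,1,2,3,4 with 0→1→2→3→4→0) is intransitive. Mapping every world to a single reflexive point • is a surjective bounded morphism; the reflexive point is not intransitive (R••∧R•• but R••).
So the class is not modally definable.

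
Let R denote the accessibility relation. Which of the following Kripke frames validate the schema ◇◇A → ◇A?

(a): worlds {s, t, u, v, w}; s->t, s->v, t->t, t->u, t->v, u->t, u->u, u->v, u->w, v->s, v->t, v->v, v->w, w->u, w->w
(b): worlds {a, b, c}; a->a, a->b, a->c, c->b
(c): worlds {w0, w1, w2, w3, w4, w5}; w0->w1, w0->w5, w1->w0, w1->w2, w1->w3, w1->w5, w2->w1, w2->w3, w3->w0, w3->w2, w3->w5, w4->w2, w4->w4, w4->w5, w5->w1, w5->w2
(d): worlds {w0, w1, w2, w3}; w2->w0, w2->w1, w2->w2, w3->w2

(b)

The schema corresponds to transitivity: ∀x ∀y ∀z (Rxy ∧ Ryz → Rxz).
(a): fails — Ruv and Rvs but not Rus.
(b): satisfies the condition.
(c): fails — Rw1w5 and Rw5w1 but not Rw1w1.
(d): fails — Rw3w2 and Rw2w0 but not Rw3w0.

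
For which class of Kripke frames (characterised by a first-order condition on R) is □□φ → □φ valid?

density: ∀x ∀y (Rxy → ∃z (Rxz ∧ Rzy))

Suppose □□φ→□φ is valid. Take Rxy and set V(φ)={w : xR²w}. Then □□φ at x, so □φ at x, so φ at y, i.e. ∃z(Rxz∧Rzy).
Conversely, any frame satisfying ∀x ∀y (Rxy → ∃z (Rxz ∧ Rzy)) validates the schema.
So the correspondent is density.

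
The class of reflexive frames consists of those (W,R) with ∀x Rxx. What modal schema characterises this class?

This is reflexivity; the standard corresponding axiom is T: □ψ → ψ.
Suppose □ψ→ψ is valid. At any x set V(ψ)={w : Rxw}. Then □ψ holds at x, so ψ holds at x, i.e. Rxx.

□ψ → ψ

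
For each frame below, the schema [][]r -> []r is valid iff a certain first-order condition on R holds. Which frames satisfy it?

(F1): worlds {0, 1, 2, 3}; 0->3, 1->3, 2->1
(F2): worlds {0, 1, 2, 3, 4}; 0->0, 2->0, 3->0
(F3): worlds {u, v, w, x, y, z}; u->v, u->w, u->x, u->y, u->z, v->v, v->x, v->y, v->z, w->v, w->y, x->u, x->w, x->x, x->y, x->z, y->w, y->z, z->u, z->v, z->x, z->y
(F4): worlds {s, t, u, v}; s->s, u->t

(F2)

This is the axiom for density; its first-order frame correspondent is forall x forall y (Rxy -> exists z (Rxz & Rzy)).
(F1): fails — R21 but no z with R2z and Rz1.
(F2): condition met.
(F3): fails — Ryw but no t with Ryt and Rtw.
(F4): fails — Rut but no z with Ruz and Rzt.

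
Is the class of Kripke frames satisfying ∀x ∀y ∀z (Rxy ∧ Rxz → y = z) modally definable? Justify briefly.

Yes — defined by ◇p → □p

The condition is partial functionality. A defining modal formula is ◇p → □p.
Suppose ◇p→□p is valid. Take Rxy, Rxz and set V(p)={y}. Then ◇p at x, so □p at x, so p at z, i.e. z=y.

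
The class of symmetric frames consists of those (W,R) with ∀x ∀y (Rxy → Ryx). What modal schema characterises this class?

A defining formula is q → □◇q (the B axiom).
Suppose q→□◇q is valid. Take Rxy and set V(q)={x}. Then q at x, so □◇q at x, so ◇q at y, so some z with Ryz has q; z=x, i.e. Ryx.

q → □◇q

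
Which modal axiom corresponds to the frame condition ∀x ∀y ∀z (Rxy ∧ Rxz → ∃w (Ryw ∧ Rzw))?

◇□ψ → □◇ψ

The condition is convergence. The .2 schema ◇□ψ → □◇ψ defines it.
Suppose ◇□ψ→□◇ψ is valid. Take Rxy, Rxz and set V(ψ)={w : Ryw}. Then □ψ at y so ◇□ψ at x, so □◇ψ at x, so ◇ψ at z, giving w with Rzw and Ryw.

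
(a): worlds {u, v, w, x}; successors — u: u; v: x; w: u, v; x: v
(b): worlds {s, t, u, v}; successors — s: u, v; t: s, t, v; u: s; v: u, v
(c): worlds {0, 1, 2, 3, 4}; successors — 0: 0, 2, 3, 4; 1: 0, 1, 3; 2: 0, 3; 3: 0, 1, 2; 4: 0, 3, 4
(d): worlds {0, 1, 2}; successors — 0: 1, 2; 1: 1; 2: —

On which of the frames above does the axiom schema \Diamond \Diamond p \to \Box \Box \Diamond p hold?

Frame correspondent (Sahlqvist): \forall x \forall y \forall z ((x R^2 y \wedge x R^2 z) \to \exists w (y = w \wedge zRw)) — i.e. a generalized confluence (Geach) condition.
(a): fails — vR²v, vR²v but no t with v=t and vRt.
(b): fails — sR²s, sR²s but no w with s=w and sRw.
(c): fails — 0R²1, 0R²0 but no w with 1=w and 0Rw.
(d): satisfies the condition.

(d)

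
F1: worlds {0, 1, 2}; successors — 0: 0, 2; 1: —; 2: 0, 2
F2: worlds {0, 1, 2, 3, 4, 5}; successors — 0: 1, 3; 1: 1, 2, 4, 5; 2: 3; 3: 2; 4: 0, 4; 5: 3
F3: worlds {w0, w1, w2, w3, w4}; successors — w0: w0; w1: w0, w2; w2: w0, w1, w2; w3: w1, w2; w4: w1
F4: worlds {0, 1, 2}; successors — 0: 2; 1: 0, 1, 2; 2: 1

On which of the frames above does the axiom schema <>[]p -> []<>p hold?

F1, F3

This is the axiom for convergence; its first-order frame correspondent is forall x forall y forall z (Rxy & Rxz -> exists w (Ryw & Rzw)).
F1: ✓.
F2: fails — R12 and R11 but 2 and 1 have no common successor.
F3: ✓.
F4: fails — R10 and R12 but 0 and 2 have no common successor.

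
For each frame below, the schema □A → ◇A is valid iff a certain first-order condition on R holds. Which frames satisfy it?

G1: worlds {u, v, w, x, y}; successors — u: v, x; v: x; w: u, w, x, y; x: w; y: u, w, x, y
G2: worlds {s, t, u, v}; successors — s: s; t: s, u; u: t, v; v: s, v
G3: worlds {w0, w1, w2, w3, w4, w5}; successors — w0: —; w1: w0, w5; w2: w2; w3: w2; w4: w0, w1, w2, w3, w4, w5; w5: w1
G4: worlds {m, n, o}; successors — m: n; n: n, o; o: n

G1, G2, G4

Frame correspondent (Sahlqvist): ∀x ∃y Rxy — i.e. seriality.
G1: condition met.
G2: condition met.
G3: fails — world w0 has no successor.
G4: condition met.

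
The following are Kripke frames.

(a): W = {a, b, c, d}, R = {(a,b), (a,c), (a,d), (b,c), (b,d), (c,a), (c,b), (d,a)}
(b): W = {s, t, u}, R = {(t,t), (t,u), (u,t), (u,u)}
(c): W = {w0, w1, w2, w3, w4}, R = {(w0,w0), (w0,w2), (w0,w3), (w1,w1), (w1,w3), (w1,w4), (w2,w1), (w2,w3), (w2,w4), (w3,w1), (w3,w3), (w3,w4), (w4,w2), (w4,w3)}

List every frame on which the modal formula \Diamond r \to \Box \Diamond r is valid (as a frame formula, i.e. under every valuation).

Frame correspondent (Sahlqvist): \forall x \forall y \forall z (Rxy \wedge Rxz \to Ryz) — i.e. the Euclidean property.
(a): fails — Rab and Rab but not Rbb.
(b): condition met.
(c): fails — Rw0w2 and Rw0w2 but not Rw2w2.
Valid on: (b).

(b)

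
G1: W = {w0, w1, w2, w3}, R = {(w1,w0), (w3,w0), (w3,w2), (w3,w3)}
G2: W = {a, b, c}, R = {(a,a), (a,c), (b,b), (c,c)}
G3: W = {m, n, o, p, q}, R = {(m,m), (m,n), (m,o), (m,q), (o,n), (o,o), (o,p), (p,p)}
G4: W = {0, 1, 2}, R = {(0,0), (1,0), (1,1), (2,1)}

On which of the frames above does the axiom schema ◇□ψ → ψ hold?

none

This is the axiom for symmetry; its first-order frame correspondent is ∀x ∀y (Rxy → Ryx).
G1: fails — Rw1w0 but not Rw0w1.
G2: fails — Rac but not Rca.
G3: fails — Ron but not Rno.
G4: fails — R10 but not R01.
Valid on no frame.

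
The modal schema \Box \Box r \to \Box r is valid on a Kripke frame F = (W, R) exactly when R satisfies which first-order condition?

Density

Suppose □□r→□r is valid. Take Rxy and set V(r)={w : xR²w}. Then □□r at x, so □r at x, so r at y, i.e. ∃z(Rxz∧Rzy).
Conversely, on a frame with density the schema holds at every world under every valuation.
So the correspondent is density.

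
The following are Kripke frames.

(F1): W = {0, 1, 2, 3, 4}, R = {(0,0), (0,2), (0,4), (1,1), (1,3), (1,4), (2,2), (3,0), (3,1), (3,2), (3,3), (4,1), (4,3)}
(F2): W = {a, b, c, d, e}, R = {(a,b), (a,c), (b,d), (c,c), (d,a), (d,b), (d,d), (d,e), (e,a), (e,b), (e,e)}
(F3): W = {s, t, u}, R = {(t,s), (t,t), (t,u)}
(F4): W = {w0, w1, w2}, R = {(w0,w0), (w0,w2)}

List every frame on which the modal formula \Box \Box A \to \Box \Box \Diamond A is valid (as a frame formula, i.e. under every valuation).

Frame correspondent (Sahlqvist): \forall x \forall z (x R^2 z \to \exists w (x R^2 w \wedge zRw)) — i.e. a generalized confluence (Geach) condition.
(F1): ✓.
(F2): ✓.
(F3): fails — tR²s but no w with tR²w and sRw.
(F4): fails — w0R²w2 but no w with w0R²w and w2Rw.
Valid on: (F1), (F2).

(F1), (F2)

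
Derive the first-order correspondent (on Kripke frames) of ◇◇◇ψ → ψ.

This is a Sahlqvist (Geach-type) schema ◇^3□^0ψ → □^0◇^0ψ.
First-order correspondent: ∀x ∀y (xR³y → ∃w (y = w ∧ x = w)).

∀x ∀y (xR³y → ∃w (y = w ∧ x = w))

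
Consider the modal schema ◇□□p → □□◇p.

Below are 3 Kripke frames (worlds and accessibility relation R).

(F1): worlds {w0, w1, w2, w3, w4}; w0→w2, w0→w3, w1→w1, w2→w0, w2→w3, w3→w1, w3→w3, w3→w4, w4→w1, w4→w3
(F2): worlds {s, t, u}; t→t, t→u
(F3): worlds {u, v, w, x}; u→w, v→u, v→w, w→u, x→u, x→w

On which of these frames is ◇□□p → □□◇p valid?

(F1)

Frame correspondent (Sahlqvist): ∀x ∀y ∀z ((xRy ∧ xR²z) → ∃w (yR²w ∧ zRw)) — i.e. a generalized confluence (Geach) condition.
(F1): ✓.
(F2): fails — tRt, tR²u but no w with tR²w and uRw.
(F3): fails — vRu, vR²u but no t with uR²t and uRt.
Valid on: (F1).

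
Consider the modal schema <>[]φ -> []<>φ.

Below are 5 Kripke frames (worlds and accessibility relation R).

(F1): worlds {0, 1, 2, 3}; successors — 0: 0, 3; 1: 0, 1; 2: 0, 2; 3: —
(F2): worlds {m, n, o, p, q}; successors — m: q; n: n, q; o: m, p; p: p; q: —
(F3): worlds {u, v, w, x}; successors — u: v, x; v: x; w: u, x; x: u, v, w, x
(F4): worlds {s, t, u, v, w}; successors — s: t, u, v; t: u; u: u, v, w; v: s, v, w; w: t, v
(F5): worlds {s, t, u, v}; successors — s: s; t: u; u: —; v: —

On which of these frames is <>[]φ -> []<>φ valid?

(F3)

Frame correspondent (Sahlqvist): forall x forall y forall z (Rxy & Rxz -> exists w (Ryw & Rzw)) — i.e. convergence.
(F1): fails — R00 and R03 but 0 and 3 have no common successor.
(F2): fails — Rmq and Rmq but q and q have no common successor.
(F3): ✓.
(F4): fails — Rsv and Rst but v and t have no common successor.
(F5): fails — Rtu and Rtu but u and u have no common successor.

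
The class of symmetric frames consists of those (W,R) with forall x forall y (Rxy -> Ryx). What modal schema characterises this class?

r → □◇r

The condition is symmetry. The B schema r → □◇r defines it.
Suppose r→□◇r is valid. Take Rxy and set V(r)={x}. Then r at x, so □◇r at x, so ◇r at y, so some z with Ryz has r; z=x, i.e. Ryx.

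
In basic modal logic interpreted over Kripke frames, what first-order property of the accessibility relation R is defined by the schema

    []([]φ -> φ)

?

shift-reflexivity

Suppose □(□φ→φ) is valid. Take Rxy and set V(φ)={w : Ryw}. Then at y, □φ holds; since □(□φ→φ) at x, □φ→φ at y, so φ at y, i.e. Ryy.
Conversely, any frame satisfying forall x forall y (Rxy -> Ryy) validates the schema.
So the correspondent is shift-reflexivity.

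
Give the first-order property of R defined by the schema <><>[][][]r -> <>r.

forall x forall y (x R^2 y -> exists w (y R^3 w & xRw))

This is a Sahlqvist (Geach-type) schema ◇^2□^3r → □^0◇^1r.
First-order correspondent: forall x forall y (x R^2 y -> exists w (y R^3 w & xRw)).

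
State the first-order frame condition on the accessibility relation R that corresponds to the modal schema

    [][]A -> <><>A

forall x exists w (x R^2 w & x R^2 w)

This is a Sahlqvist (Geach-type) schema ◇^0□^2A → □^0◇^2A.
Minimal-valuation argument: fix x; take any y with xR^0y and any z with xR^0z. Set V(A) to the set of worlds R-reachable from y in exactly 2 steps. Then □^2A holds at y, so the antecedent holds at x; validity forces ◇^2A at z, giving a w with zR^2w and yR^2w.
First-order correspondent: forall x exists w (x R^2 w & x R^2 w).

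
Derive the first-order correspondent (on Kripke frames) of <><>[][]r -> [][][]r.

forall x forall y forall z ((x R^2 y & x R^3 z) -> exists w (y R^2 w & z = w))

This is a Sahlqvist (Geach-type) schema ◇^2□^2r → □^3◇^0r.
Minimal-valuation argument: fix x; take any y with xR^2y and any z with xR^3z. Set V(r) to the set of worlds R-reachable from y in exactly 2 steps. Then □^2r holds at y, so the antecedent holds at x; validity forces ◇^0r at z, giving a w with zR^0w and yR^2w.
First-order correspondent: forall x forall y forall z ((x R^2 y & x R^3 z) -> exists w (y R^2 w & z = w)).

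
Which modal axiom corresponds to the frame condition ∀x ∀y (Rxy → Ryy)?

A defining formula is □(□ψ → ψ) (the T□ axiom).
Suppose □(□ψ→ψ) is valid. Take Rxy and set V(ψ)={w : Ryw}. Then at y, □ψ holds; since □(□ψ→ψ) at x, □ψ→ψ at y, so ψ at y, i.e. Ryy.

□(□ψ → ψ)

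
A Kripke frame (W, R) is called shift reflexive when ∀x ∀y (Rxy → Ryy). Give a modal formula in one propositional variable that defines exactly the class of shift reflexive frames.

□(□q → q)

This is shift-reflexivity; the standard corresponding axiom is T□: □(□q → q).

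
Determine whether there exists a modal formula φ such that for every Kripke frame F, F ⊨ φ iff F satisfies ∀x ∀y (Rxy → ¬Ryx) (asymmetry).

Not modally definable

Any modally definable frame class is closed under surjective bounded morphisms.
The 5-cycle (worlds a,b,c,d,e with a→b→c→d→e→a) is asymmetric. Mapping every world to a single reflexive point • is a surjective bounded morphism, and the reflexive point is not asymmetric (R•• but asymmetry requires ¬R••).
So the class is not modally definable.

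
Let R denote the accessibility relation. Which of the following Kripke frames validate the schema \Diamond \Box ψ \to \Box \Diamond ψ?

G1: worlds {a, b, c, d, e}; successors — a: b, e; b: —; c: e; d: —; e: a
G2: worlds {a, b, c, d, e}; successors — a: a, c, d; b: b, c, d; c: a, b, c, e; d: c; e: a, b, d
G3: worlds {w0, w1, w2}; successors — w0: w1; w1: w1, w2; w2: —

G2

The schema corresponds to convergence: \forall x \forall y \forall z (Rxy \wedge Rxz \to \exists w (Ryw \wedge Rzw)).
G1: fails — Rab and Rab but b and b have no common successor.
G2: condition met.
G3: fails — Rw1w2 and Rw1w2 but w2 and w2 have no common successor.
Valid on: G2.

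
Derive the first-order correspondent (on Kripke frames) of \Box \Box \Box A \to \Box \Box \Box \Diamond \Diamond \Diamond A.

\forall x \forall z (x R^3 z \to \exists w (x R^3 w \wedge z R^3 w))

This is a Sahlqvist (Geach-type) schema ◇^0□^3A → □^3◇^3A.
Minimal-valuation argument: fix x; take any y with xR^0y and any z with xR^3z. Set V(A) to the set of worlds R-reachable from y in exactly 3 steps. Then □^3A holds at y, so the antecedent holds at x; validity forces ◇^3A at z, giving a w with zR^3w and yR^3w.
First-order correspondent: \forall x \forall z (x R^3 z \to \exists w (x R^3 w \wedge z R^3 w)).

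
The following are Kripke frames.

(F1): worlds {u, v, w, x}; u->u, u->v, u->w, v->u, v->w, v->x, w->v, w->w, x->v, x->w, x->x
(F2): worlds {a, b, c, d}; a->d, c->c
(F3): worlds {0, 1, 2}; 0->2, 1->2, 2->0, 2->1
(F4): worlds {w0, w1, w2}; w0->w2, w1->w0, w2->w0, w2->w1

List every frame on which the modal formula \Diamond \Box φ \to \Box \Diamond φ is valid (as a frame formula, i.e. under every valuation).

Frame correspondent (Sahlqvist): \forall x \forall y \forall z (Rxy \wedge Rxz \to \exists w (Ryw \wedge Rzw)) — i.e. convergence.
(F1): holds.
(F2): fails — Rad and Rad but d and d have no common successor.
(F3): holds.
(F4): fails — Rw2w0 and Rw2w1 but w0 and w1 have no common successor.
Valid on: (F1), (F3).

(F1), (F3)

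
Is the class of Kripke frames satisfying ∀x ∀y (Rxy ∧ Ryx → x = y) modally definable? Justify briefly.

Any modally definable frame class is closed under surjective bounded morphisms.
The 4-cycle (worlds w0,w1,w2,w3 with w0→w1→w2→w3→w0) is antisymmetric. Sending even-indexed worlds to a and odd-indexed worlds to b is a surjective bounded morphism onto the two-world frame with a↔b, which is not antisymmetric.
So no modal formula (or set of formulas) defines exactly the antisymmetric frames.

No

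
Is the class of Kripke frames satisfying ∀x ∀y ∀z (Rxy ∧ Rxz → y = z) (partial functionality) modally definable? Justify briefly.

Definable; ◇p → □p defines it

Yes: it is partial functionality, defined by the CD schema ◇p → □p.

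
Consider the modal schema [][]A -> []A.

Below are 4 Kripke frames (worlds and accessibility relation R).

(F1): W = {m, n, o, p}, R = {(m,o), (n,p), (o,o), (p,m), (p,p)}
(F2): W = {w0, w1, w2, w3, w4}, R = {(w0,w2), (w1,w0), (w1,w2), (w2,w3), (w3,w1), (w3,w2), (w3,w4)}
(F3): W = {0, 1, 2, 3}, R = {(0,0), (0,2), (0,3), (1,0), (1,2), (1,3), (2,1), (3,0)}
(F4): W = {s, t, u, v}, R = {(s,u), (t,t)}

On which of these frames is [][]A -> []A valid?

The schema corresponds to density: forall x forall y (Rxy -> exists z (Rxz & Rzy)).
(F1): ✓.
(F2): fails — Rw1w0 but no z with Rw1z and Rzw0.
(F3): fails — R21 but no z with R2z and Rz1.
(F4): fails — Rsu but no z with Rsz and Rzu.
Valid on: (F1).

(F1)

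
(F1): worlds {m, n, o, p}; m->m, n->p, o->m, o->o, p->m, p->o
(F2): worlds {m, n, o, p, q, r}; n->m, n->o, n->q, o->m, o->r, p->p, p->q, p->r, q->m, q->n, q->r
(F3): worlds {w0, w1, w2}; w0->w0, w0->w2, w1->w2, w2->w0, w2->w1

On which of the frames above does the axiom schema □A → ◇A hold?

The schema corresponds to seriality: ∀x ∃y Rxy.
(F1): holds.
(F2): fails — world m has no successor.
(F3): holds.

(F1), (F3)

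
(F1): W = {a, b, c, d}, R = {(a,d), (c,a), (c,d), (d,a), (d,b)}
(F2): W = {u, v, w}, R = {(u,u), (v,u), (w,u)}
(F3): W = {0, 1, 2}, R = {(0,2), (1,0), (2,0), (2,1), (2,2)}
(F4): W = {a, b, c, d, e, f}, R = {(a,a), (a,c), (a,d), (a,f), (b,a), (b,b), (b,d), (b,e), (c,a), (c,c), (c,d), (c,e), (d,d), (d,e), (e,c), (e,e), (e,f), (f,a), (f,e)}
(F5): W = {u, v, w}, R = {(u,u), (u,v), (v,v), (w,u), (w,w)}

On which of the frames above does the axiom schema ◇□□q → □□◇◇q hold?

Frame correspondent (Sahlqvist): ∀x ∀y ∀z ((xRy ∧ xR²z) → ∃w (yR²w ∧ zR²w)) — i.e. a generalized confluence (Geach) condition.
(F1): fails — aRd, aR²a but no w with dR²w and aR²w.
(F2): condition met.
(F3): condition met.
(F4): condition met.
(F5): condition met.

(F2), (F3), (F4), (F5)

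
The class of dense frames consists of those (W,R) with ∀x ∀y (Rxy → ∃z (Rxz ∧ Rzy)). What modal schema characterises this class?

□□ψ → □ψ

The condition is density. The C4 schema □□ψ → □ψ defines it.
Suppose □□ψ→□ψ is valid. Take Rxy and set V(ψ)={w : xR²w}. Then □□ψ at x, so □ψ at x, so ψ at y, i.e. ∃z(Rxz∧Rzy).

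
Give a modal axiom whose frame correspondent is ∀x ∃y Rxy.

This is seriality; the standard corresponding axiom is D: □q → ◇q.
Suppose □q→◇q is valid. At any x set V(q)=W. Then □q at x, so ◇q at x, so x has a successor.

□q → ◇q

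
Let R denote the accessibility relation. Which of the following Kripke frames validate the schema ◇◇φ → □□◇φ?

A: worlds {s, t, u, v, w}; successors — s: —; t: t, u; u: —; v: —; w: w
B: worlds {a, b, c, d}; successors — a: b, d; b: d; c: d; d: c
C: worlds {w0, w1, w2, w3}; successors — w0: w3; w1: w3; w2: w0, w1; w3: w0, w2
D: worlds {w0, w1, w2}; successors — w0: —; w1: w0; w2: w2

The schema corresponds to a generalized confluence (Geach) condition: ∀x ∀y ∀z ((xR²y ∧ xR²z) → ∃w (y = w ∧ zRw)).
A: fails — tR²t, tR²u but no w* with t=w* and uRw*.
B: fails — aR²c, aR²c but no w with c=w and cRw.
C: fails — w0R²w0, w0R²w0 but no w with w0=w and w0Rw.
D: satisfies the condition.

D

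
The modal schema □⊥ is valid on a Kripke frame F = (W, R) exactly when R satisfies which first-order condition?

Emptiness of R

□⊥ is valid iff no world has any successor (otherwise □⊥ fails at any world with one).
The converse is a direct semantic check.
So the correspondent is emptiness of R.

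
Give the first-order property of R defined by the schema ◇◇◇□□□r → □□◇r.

This is a Sahlqvist (Geach-type) schema ◇^3□^3r → □^2◇^1r.
First-order correspondent: ∀x ∀y ∀z ((xR³y ∧ xR²z) → ∃w (yR³w ∧ zRw)).

∀x ∀y ∀z ((xR³y ∧ xR²z) → ∃w (yR³w ∧ zRw))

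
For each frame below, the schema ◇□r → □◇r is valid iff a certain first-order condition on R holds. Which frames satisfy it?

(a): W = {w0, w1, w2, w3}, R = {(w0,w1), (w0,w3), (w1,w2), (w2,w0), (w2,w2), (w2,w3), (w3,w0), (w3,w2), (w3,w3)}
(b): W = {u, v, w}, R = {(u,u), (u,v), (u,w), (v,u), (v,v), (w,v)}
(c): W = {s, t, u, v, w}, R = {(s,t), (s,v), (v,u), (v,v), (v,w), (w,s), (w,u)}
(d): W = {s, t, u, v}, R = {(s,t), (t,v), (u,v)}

(a), (b)

The schema corresponds to convergence: ∀x ∀y ∀z (Rxy ∧ Rxz → ∃w (Ryw ∧ Rzw)).
(a): holds.
(b): holds.
(c): fails — Rsv and Rst but v and t have no common successor.
(d): fails — Rtv and Rtv but v and v have no common successor.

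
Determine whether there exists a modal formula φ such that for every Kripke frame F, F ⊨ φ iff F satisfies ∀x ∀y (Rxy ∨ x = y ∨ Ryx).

Not modally definable

Modal frame validity is preserved under disjoint unions.
Take 4 disjoint single-world reflexive frames: each is trivially connected, but their disjoint union has 4 worlds with no edge between distinct components, so it is not connected.
So no modal formula (or set of formulas) defines exactly the connected frames.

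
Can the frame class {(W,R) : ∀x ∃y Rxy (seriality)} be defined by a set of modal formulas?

This is a Sahlqvist condition; the D axiom □p → ◇p defines it.
Suppose □p→◇p is valid. At any x set V(p)=W. Then □p at x, so ◇p at x, so x has a successor.

Definable; □p → ◇p defines it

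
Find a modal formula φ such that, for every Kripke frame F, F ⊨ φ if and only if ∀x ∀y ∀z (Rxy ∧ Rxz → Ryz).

◇r → □◇r

The condition is the Euclidean property. The 5 schema ◇r → □◇r defines it.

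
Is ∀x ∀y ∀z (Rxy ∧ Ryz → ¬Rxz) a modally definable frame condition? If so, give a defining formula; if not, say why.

Modal frame validity is preserved under surjective bounded morphisms.
The 5-cycle (worlds a,b,c,d,e with a→b→c→d→e→a) is intransitive. Mapping every world to a single reflexive point • is a surjective bounded morphism; the reflexive point is not intransitive (R••∧R•• but R••).
So the class is not modally definable.

No — not modally definable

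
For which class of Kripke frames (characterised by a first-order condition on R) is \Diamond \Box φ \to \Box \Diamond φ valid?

Suppose ◇□φ→□◇φ is valid. Take Rxy, Rxz and set V(φ)={w : Ryw}. Then □φ at y so ◇□φ at x, so □◇φ at x, so ◇φ at z, giving w with Rzw and Ryw.
Conversely, any frame satisfying \forall x \forall y \forall z (Rxy \wedge Rxz \to \exists w (Ryw \wedge Rzw)) validates the schema.
So the correspondent is convergence.

Convergence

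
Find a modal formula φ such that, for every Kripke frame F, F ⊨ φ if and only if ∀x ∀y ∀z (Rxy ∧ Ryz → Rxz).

□p → □□p

The condition is transitivity. The 4 schema □p → □□p defines it.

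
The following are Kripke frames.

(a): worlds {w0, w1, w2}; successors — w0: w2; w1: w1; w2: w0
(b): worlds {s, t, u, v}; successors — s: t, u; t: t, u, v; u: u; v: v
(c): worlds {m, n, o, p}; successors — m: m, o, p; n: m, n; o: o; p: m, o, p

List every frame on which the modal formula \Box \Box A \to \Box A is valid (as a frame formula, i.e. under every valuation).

(b), (c)

This is the axiom for density; its first-order frame correspondent is \forall x \forall y (Rxy \to \exists z (Rxz \wedge Rzy)).
(a): fails — Rw0w2 but no z with Rw0z and Rzw2.
(b): holds.
(c): holds.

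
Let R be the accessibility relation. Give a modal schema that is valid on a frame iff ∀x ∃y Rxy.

□p → ◇p

A defining formula is □p → ◇p (the D axiom).
Suppose □p→◇p is valid. At any x set V(p)=W. Then □p at x, so ◇p at x, so x has a successor.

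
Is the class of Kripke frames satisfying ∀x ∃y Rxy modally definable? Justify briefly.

Definable; □q → ◇q defines it

The condition is seriality. A defining modal formula is □q → ◇q.
Suppose □q→◇q is valid. At any x set V(q)=W. Then □q at x, so ◇q at x, so x has a successor.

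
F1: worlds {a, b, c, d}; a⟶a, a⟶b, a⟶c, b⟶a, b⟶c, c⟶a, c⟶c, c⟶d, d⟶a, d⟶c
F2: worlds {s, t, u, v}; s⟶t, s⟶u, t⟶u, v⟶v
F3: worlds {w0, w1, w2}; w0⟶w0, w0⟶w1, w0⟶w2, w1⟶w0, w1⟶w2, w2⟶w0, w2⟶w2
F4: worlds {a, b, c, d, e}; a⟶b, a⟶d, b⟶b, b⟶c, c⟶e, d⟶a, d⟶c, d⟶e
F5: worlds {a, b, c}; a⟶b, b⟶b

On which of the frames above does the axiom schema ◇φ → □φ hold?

F5

This is the axiom for partial functionality; its first-order frame correspondent is ∀x ∀y ∀z (Rxy ∧ Rxz → y = z).
F1: fails — a sees both a and b.
F2: fails — s sees both t and u.
F3: fails — w0 sees both w0 and w1.
F4: fails — a sees both b and d.
F5: condition met.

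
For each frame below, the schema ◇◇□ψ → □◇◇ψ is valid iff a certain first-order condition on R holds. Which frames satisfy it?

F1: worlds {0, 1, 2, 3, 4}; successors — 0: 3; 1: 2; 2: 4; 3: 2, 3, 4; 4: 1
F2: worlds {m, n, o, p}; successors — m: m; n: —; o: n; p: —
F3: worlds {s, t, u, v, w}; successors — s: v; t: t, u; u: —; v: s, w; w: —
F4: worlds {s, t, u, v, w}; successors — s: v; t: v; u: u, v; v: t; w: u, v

This is the axiom for a generalized confluence (Geach) condition; its first-order frame correspondent is ∀x ∀y ∀z ((xR²y ∧ xRz) → ∃w (yRw ∧ zR²w)).
F1: fails — 3R²1, 3R2 but no w with 1Rw and 2R²w.
F2: condition met.
F3: fails — sR²w, sRv but no w* with wRw* and vR²w*.
F4: fails — uR²v, uRv but no w* with vRw* and vR²w*.

F2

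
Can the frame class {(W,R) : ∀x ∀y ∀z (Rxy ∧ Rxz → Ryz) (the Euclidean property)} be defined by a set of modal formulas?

The condition is the Euclidean property. A defining modal formula is ◇q → □◇q.

Yes — defined by ◇q → □◇q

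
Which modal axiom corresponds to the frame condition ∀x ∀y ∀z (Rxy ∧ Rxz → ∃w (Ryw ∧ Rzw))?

This is convergence; the standard corresponding axiom is .2: ◇□p → □◇p.
Suppose ◇□p→□◇p is valid. Take Rxy, Rxz and set V(p)={w : Ryw}. Then □p at y so ◇□p at x, so □◇p at x, so ◇p at z, giving w with Rzw and Ryw.

◇□p → □◇p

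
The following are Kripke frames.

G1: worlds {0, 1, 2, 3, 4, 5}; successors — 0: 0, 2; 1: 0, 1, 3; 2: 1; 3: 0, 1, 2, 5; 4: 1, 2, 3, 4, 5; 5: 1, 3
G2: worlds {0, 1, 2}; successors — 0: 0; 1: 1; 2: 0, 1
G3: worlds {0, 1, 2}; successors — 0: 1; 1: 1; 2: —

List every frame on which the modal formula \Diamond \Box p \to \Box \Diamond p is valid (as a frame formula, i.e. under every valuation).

The schema corresponds to convergence: \forall x \forall y \forall z (Rxy \wedge Rxz \to \exists w (Ryw \wedge Rzw)).
G1: fails — R00 and R02 but 0 and 2 have no common successor.
G2: fails — R20 and R21 but 0 and 1 have no common successor.
G3: ✓.
Valid on: G3.

G3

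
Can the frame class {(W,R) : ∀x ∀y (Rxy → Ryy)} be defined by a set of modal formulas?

Yes, by □(□r → r)

This is a Sahlqvist condition; the T□ axiom □(□r → r) defines it.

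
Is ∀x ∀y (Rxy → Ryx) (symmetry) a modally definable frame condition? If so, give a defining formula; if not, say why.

Yes — defined by r → □◇r

Yes: it is symmetry, defined by the B schema r → □◇r.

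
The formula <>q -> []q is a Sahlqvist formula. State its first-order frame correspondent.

Suppose ◇q→□q is valid. Take Rxy, Rxz and set V(q)={y}. Then ◇q at x, so □q at x, so q at z, i.e. z=y.
The converse is a direct semantic check.
So the correspondent is partial functionality.

partial functionality: forall x forall y forall z (Rxy & Rxz -> y = z)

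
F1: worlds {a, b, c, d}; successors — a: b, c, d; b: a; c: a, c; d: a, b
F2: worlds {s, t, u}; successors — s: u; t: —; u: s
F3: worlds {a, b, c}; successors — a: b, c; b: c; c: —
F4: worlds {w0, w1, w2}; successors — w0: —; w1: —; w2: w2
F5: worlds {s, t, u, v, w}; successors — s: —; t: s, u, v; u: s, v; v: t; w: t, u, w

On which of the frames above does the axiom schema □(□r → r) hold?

F4

This is the axiom for shift-reflexivity; its first-order frame correspondent is ∀x ∀y (Rxy → Ryy).
F1: fails — Rab but not Rbb.
F2: fails — Rsu but not Ruu.
F3: fails — Rac but not Rcc.
F4: holds.
F5: fails — Ruv but not Rvv.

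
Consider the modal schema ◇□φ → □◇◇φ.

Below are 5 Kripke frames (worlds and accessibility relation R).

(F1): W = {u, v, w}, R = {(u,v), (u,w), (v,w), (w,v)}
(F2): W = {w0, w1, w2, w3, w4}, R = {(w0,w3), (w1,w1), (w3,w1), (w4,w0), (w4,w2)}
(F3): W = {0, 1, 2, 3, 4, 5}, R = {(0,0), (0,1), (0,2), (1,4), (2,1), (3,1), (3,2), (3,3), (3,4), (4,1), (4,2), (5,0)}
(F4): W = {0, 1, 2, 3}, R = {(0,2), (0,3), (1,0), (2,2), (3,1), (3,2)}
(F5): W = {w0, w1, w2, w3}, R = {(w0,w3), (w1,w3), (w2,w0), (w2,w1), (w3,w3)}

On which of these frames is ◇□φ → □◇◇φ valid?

(F5)

This is the axiom for a generalized confluence (Geach) condition; its first-order frame correspondent is ∀x ∀y ∀z ((xRy ∧ xRz) → ∃w (yRw ∧ zR²w)).
(F1): fails — uRv, uRv but no t with vRt and vR²t.
(F2): fails — w4Rw0, w4Rw0 but no w with w0Rw and w0R²w.
(F3): fails — 0R0, 0R2 but no w with 0Rw and 2R²w.
(F4): fails — 3R1, 3R1 but no w with 1Rw and 1R²w.
(F5): condition met.
Valid on: (F5).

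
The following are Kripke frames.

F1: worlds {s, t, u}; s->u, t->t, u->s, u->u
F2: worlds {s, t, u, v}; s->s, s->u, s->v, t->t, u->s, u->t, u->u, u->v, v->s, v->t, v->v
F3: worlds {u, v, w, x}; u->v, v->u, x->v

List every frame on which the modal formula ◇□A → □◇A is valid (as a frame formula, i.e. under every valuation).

This is the axiom for convergence; its first-order frame correspondent is ∀x ∀y ∀z (Rxy ∧ Rxz → ∃w (Ryw ∧ Rzw)).
F1: holds.
F2: fails — Rut and Rus but t and s have no common successor.
F3: holds.

F1, F3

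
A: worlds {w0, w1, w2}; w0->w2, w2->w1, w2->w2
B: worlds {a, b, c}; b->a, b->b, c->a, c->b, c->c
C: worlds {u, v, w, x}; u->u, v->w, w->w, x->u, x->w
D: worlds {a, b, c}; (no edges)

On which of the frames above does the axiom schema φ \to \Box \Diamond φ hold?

Frame correspondent (Sahlqvist): \forall x \forall y (Rxy \to Ryx) — i.e. symmetry.
A: fails — Rw0w2 but not Rw2w0.
B: fails — Rba but not Rab.
C: fails — Rxw but not Rwx.
D: holds.
Valid on: D.

D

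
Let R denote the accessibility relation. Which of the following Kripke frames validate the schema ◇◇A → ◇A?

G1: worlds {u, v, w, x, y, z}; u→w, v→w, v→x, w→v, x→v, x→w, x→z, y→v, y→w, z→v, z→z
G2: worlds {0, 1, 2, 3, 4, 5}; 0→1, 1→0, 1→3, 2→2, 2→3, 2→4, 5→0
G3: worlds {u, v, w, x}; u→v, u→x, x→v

This is the axiom for transitivity; its first-order frame correspondent is ∀x ∀y ∀z (Rxy ∧ Ryz → Rxz).
G1: fails — Ruw and Rwv but not Ruv.
G2: fails — R10 and R01 but not R11.
G3: condition met.
Valid on: G3.

G3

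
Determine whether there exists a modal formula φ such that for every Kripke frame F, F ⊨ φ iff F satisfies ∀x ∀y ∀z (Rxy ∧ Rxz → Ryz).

This is a Sahlqvist condition; the 5 axiom ◇p → □◇p defines it.
Suppose ◇p→□◇p is valid. Take Rxy, Rxz and set V(p)={y}. Then ◇p at x, so □◇p at x, so ◇p at z, so some w with Rzw has p; w=y, i.e. Rzy. By symmetry of the argument, Ryz.

Definable; ◇p → □◇p defines it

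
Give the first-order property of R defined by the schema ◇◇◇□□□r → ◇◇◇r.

∀x ∀y (xR³y → ∃w (yR³w ∧ xR³w))

This is a Sahlqvist (Geach-type) schema ◇^3□^3r → □^0◇^3r.
First-order correspondent: ∀x ∀y (xR³y → ∃w (yR³w ∧ xR³w)).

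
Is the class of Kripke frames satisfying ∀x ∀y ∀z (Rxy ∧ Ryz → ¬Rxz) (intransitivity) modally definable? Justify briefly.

Modal frame validity is preserved under surjective bounded morphisms.
The 5-cycle (worlds a,b,c,d,e with a→b→c→d→e→a) is intransitive. Mapping every world to a single reflexive point • is a surjective bounded morphism; the reflexive point is not intransitive (R••∧R•• but R••).
So no modal formula (or set of formulas) defines exactly the intransitive frames.

No — not modally definable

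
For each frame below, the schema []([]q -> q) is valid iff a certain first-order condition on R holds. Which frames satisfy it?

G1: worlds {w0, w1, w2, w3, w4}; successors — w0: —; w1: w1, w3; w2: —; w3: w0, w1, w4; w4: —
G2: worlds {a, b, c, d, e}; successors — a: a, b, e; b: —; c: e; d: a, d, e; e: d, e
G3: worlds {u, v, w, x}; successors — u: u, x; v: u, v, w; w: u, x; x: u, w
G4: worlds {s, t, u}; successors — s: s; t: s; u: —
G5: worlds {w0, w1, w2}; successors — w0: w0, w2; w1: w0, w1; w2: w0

G4

The schema corresponds to shift-reflexivity: forall x forall y (Rxy -> Ryy).
G1: fails — Rw1w3 but not Rw3w3.
G2: fails — Rab but not Rbb.
G3: fails — Rxw but not Rww.
G4: holds.
G5: fails — Rw0w2 but not Rw2w2.
Valid on: G4.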